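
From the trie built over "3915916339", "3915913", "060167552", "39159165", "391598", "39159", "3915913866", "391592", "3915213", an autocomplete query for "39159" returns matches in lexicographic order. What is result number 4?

3915916339

Words with prefix "39159", in lexicographic order: "39159", "3915913", "3915913866", "3915916339", "39159165", "391592", "391598"
The 4th is 3915916339.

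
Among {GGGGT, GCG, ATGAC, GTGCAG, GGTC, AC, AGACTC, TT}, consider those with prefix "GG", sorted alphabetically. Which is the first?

Words with prefix "GG", in lexicographic order: "GGGGT", "GGTC"
Position 1: GGGGT

GGGGT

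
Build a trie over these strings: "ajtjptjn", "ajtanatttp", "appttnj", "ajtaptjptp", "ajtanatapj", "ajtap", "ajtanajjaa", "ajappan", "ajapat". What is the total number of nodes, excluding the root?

41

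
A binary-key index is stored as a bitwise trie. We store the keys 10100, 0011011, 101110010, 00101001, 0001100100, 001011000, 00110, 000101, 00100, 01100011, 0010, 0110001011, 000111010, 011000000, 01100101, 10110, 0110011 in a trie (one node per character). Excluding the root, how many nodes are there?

60

Trace insertions, counting only characters that open a new branch:
  "10100" → 5 new (1, 0, 1, 0, 0)
  "0011011" → 7 new (0, 0, 1, 1, 0, 1, 1)
  "101110010" → prefix "101" already present; 6 new (1, 1, 0, 0, 1, 0)
  "00101001" → prefix "001" already present; 5 new (0, 1, 0, 0, 1)
  "0001100100" → prefix "00" already present; 8 new (0, 1, 1, 0, 0, 1, 0, 0)
  "001011000" → prefix "00101" already present; 4 new (1, 0, 0, 0)
  "00110" → prefix "00110" already present; 0 new (none)
  "000101" → prefix "0001" already present; 2 new (0, 1)
  "00100" → prefix "0010" already present; 1 new (0)
  "01100011" → prefix "0" already present; 7 new (1, 1, 0, 0, 0, 1, 1)
  "0010" → prefix "0010" already present; 0 new (none)
  "0110001011" → prefix "0110001" already present; 3 new (0, 1, 1)
  "000111010" → prefix "00011" already present; 4 new (1, 0, 1, 0)
  "011000000" → prefix "011000" already present; 3 new (0, 0, 0)
  "01100101" → prefix "01100" already present; 3 new (1, 0, 1)
  "10110" → prefix "1011" already present; 1 new (0)
  "0110011" → prefix "011001" already present; 1 new (1)
Total nodes = 5 + 7 + 6 + 5 + 8 + 4 + 0 + 2 + 1 + 7 + 0 + 3 + 4 + 3 + 3 + 1 + 1 = 60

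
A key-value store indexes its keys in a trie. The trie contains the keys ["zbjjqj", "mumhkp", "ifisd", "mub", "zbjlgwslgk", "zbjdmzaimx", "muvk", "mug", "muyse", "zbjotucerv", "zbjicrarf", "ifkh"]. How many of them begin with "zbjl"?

1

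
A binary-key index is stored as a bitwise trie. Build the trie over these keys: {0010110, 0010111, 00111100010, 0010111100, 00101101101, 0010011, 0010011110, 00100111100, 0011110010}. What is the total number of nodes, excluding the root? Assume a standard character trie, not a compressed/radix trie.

Trace insertions, counting only characters that open a new branch:
  "0010110" → 7 new (0, 0, 1, 0, 1, 1, 0)
  "0010111" → prefix "001011" already present; 1 new (1)
  "00111100010" → prefix "001" already present; 8 new (1, 1, 1, 0, 0, 0, 1, 0)
  "0010111100" → prefix "0010111" already present; 3 new (1, 0, 0)
  "00101101101" → prefix "0010110" already present; 4 new (1, 1, 0, 1)
  "0010011" → prefix "0010" already present; 3 new (0, 1, 1)
  "0010011110" → prefix "0010011" already present; 3 new (1, 1, 0)
  "00100111100" → prefix "0010011110" already present; 1 new (0)
  "0011110010" → prefix "00111100" already present; 2 new (1, 0)
Total nodes = 7 + 1 + 8 + 3 + 4 + 3 + 3 + 1 + 2 = 32

32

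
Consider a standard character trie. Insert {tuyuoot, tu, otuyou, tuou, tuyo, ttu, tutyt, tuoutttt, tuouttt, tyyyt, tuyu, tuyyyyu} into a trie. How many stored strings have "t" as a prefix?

11

Walk to "t"; the words in its subtree are exactly those with that prefix.
Matches: "ttu", "tu", "tuou", "tuouttt", "tuoutttt", "tutyt", "tuyo", "tuyu", "tuyuoot", "tuyyyyu", "tyyyt"
Count: 11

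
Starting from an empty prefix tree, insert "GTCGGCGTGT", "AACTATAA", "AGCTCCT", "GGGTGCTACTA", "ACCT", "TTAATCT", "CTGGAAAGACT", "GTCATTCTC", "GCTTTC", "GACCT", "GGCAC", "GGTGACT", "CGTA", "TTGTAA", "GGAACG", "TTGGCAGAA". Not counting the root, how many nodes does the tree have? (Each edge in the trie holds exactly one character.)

Trace insertions, counting only characters that open a new branch:
  "GTCGGCGTGT" → 10 new (G, T, C, G, G, C, G, T, G, T)
  "AACTATAA" → 8 new (A, A, C, T, A, T, A, A)
  "AGCTCCT" → prefix "A" already present; 6 new (G, C, T, C, C, T)
  "GGGTGCTACTA" → prefix "G" already present; 10 new (G, G, T, G, C, T, A, C, T, A)
  "ACCT" → prefix "A" already present; 3 new (C, C, T)
  "TTAATCT" → 7 new (T, T, A, A, T, C, T)
  "CTGGAAAGACT" → 11 new (C, T, G, G, A, A, A, G, A, C, T)
  "GTCATTCTC" → prefix "GTC" already present; 6 new (A, T, T, C, T, C)
  "GCTTTC" → prefix "G" already present; 5 new (C, T, T, T, C)
  "GACCT" → prefix "G" already present; 4 new (A, C, C, T)
  "GGCAC" → prefix "GG" already present; 3 new (C, A, C)
  "GGTGACT" → prefix "GG" already present; 5 new (T, G, A, C, T)
  "CGTA" → prefix "C" already present; 3 new (G, T, A)
  "TTGTAA" → prefix "TT" already present; 4 new (G, T, A, A)
  "GGAACG" → prefix "GG" already present; 4 new (A, A, C, G)
  "TTGGCAGAA" → prefix "TTG" already present; 6 new (G, C, A, G, A, A)
Total nodes = 10 + 8 + 6 + 10 + 3 + 7 + 11 + 6 + 5 + 4 + 3 + 5 + 3 + 4 + 4 + 6 = 95

95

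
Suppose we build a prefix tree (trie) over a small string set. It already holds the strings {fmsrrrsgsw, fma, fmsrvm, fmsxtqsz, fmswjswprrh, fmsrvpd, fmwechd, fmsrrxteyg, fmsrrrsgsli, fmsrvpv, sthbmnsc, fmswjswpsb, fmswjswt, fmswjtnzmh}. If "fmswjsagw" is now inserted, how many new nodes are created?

3

Walking "fmswjsagw" from the root, the first 6 characters ("fmswjs") follow existing edges; "a" is the first miss.
Each of the 3 remaining characters creates one node.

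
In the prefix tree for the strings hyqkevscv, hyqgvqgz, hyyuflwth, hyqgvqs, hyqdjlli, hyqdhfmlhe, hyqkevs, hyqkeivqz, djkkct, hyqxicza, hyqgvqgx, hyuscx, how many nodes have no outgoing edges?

A leaf is a node with no children — equivalently, the end of a word that is not a proper prefix of any other stored word.
Those words: "djkkct", "hyqdhfmlhe", "hyqdjlli", "hyqgvqgx", "hyqgvqgz", "hyqgvqs", "hyqkeivqz", "hyqkevscv", "hyqxicza", "hyuscx", "hyyuflwth"
Leaf count: 11

11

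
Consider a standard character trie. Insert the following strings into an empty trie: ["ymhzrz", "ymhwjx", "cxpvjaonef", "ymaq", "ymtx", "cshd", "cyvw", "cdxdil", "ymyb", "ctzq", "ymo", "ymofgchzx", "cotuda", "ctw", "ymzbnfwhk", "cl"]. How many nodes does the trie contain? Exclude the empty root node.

60

For each word, the new-node count is its length minus the longest prefix already in the trie:
  "ymhzrz" → 6 new (y, m, h, z, r, z)
  "ymhwjx" → prefix "ymh" already present; 3 new (w, j, x)
  "cxpvjaonef" → 10 new (c, x, p, v, j, a, o, n, e, f)
  "ymaq" → prefix "ym" already present; 2 new (a, q)
  "ymtx" → prefix "ym" already present; 2 new (t, x)
  "cshd" → prefix "c" already present; 3 new (s, h, d)
  "cyvw" → prefix "c" already present; 3 new (y, v, w)
  "cdxdil" → prefix "c" already present; 5 new (d, x, d, i, l)
  "ymyb" → prefix "ym" already present; 2 new (y, b)
  "ctzq" → prefix "c" already present; 3 new (t, z, q)
  "ymo" → prefix "ym" already present; 1 new (o)
  "ymofgchzx" → prefix "ymo" already present; 6 new (f, g, c, h, z, x)
  "cotuda" → prefix "c" already present; 5 new (o, t, u, d, a)
  "ctw" → prefix "ct" already present; 1 new (w)
  "ymzbnfwhk" → prefix "ym" already present; 7 new (z, b, n, f, w, h, k)
  "cl" → prefix "c" already present; 1 new (l)
Total nodes = 6 + 3 + 10 + 2 + 2 + 3 + 3 + 5 + 2 + 3 + 1 + 6 + 5 + 1 + 7 + 1 = 60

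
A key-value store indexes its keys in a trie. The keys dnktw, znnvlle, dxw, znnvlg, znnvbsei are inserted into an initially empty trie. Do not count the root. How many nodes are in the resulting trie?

For each word, the new-node count is its length minus the longest prefix already in the trie:
  "dnktw" → 5 new (d, n, k, t, w)
  "znnvlle" → 7 new (z, n, n, v, l, l, e)
  "dxw" → prefix "d" already present; 2 new (x, w)
  "znnvlg" → prefix "znnvl" already present; 1 new (g)
  "znnvbsei" → prefix "znnv" already present; 4 new (b, s, e, i)
Total nodes = 5 + 7 + 2 + 1 + 4 = 19

19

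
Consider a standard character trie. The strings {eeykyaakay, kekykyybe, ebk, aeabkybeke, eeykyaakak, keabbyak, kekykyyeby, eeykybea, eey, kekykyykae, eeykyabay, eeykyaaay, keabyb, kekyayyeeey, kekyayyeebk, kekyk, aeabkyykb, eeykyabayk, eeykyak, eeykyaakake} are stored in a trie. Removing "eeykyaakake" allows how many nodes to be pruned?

1

A node on "eeykyaakake"'s path can go only if nothing else ends at it or branches off below it.
The suffix "e" (1 node) is used only by "eeykyaakake"; "eeykyaakak" is itself a stored word, so pruning stops there.
Nodes removed: 1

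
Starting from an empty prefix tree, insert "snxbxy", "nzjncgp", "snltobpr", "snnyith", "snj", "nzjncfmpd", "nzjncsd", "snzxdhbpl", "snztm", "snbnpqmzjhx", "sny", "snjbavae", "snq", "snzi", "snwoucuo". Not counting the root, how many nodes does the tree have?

Insert word by word; a character creates a node only if that edge doesn't already exist:
  "snxbxy" → 6 new (s, n, x, b, x, y)
  "nzjncgp" → 7 new (n, z, j, n, c, g, p)
  "snltobpr" → prefix "sn" already present; 6 new (l, t, o, b, p, r)
  "snnyith" → prefix "sn" already present; 5 new (n, y, i, t, h)
  "snj" → prefix "sn" already present; 1 new (j)
  "nzjncfmpd" → prefix "nzjnc" already present; 4 new (f, m, p, d)
  "nzjncsd" → prefix "nzjnc" already present; 2 new (s, d)
  "snzxdhbpl" → prefix "sn" already present; 7 new (z, x, d, h, b, p, l)
  "snztm" → prefix "snz" already present; 2 new (t, m)
  "snbnpqmzjhx" → prefix "sn" already present; 9 new (b, n, p, q, m, z, j, h, x)
  "sny" → prefix "sn" already present; 1 new (y)
  "snjbavae" → prefix "snj" already present; 5 new (b, a, v, a, e)
  "snq" → prefix "sn" already present; 1 new (q)
  "snzi" → prefix "snz" already present; 1 new (i)
  "snwoucuo" → prefix "sn" already present; 6 new (w, o, u, c, u, o)
Total nodes = 6 + 7 + 6 + 5 + 1 + 4 + 2 + 7 + 2 + 9 + 1 + 5 + 1 + 1 + 6 = 63

63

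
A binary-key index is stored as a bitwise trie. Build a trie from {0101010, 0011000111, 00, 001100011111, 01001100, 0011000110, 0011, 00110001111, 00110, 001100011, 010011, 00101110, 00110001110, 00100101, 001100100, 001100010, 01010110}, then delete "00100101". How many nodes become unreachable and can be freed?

A node on "00100101"'s path can go only if nothing else ends at it or branches off below it.
The suffix "0101" (4 nodes) is used only by "00100101"; the node for "0010" still has the child "1", so pruning stops there.
Nodes removed: 4

4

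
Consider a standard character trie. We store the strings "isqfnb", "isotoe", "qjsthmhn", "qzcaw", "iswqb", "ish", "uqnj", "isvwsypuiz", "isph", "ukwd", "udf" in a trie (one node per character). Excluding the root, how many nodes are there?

45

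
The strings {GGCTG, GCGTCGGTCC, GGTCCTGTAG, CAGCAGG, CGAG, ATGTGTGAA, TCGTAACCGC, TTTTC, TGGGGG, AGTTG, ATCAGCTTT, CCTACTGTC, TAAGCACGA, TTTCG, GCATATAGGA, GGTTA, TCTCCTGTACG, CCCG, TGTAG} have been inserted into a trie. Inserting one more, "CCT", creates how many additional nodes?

0

Every character of "CCT" already lies on an existing path (it is a prefix of some stored word).
No new nodes are needed: 0.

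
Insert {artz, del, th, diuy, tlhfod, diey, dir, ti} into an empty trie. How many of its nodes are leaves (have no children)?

A leaf is a node with no children — equivalently, the end of a word that is not a proper prefix of any other stored word.
Those words: "artz", "del", "diey", "dir", "diuy", "th", "ti", "tlhfod"
Leaf count: 8

8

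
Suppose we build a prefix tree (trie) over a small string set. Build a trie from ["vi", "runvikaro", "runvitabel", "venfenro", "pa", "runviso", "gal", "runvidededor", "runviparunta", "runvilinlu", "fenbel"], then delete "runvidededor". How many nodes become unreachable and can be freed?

Walk "runvidededor" from the leaf back toward the root, removing each node that no remaining word uses.
The suffix "dededor" (7 nodes) is used only by "runvidededor"; the node for "runvi" still has the child "k", so pruning stops there.
Nodes removed: 7

7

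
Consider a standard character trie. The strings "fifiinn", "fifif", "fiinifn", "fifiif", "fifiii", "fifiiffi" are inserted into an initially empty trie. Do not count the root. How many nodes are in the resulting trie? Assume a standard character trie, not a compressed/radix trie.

17

Count nodes per top-level branch (shared prefixes stored once):
  'f'-branch (fifif, fifiif, fifiiffi, fifiii, fifiinn, fiinifn): 17 nodes
Sum: 17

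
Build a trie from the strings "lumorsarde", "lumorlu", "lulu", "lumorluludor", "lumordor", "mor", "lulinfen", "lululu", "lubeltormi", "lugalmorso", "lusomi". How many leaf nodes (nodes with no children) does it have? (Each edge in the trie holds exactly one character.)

9

A leaf is a node with no children — equivalently, the end of a word that is not a proper prefix of any other stored word.
Those words: "lubeltormi", "lugalmorso", "lulinfen", "lululu", "lumordor", "lumorluludor", "lumorsarde", "lusomi", "mor"
Leaf count: 9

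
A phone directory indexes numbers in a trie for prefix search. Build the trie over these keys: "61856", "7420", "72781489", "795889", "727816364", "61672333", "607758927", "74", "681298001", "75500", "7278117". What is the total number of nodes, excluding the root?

53

Count nodes per top-level branch (shared prefixes stored once):
  '6'-branch (607758927, 61672333, 61856, 681298001): 27 nodes
  '7'-branch (7278117, 72781489, 727816364, 74, 7420, 75500, 795889): 26 nodes
Sum: 53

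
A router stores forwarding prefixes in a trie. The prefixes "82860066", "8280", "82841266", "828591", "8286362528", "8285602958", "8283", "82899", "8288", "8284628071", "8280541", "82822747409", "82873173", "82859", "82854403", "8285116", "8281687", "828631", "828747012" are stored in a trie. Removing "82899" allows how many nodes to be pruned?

2

After clearing the end-marker at "82899", prune upward until reaching a node still needed by another word.
The suffix "99" (2 nodes) is used only by "82899"; the node for "828" still has the child "6", so pruning stops there.
Nodes removed: 2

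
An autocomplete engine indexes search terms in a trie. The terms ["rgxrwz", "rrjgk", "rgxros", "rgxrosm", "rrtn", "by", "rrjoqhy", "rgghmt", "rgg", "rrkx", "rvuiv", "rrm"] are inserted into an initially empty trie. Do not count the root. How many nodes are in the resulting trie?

32

Trie structure (* marks end of a word):
(root)
├─ b
│  └─ y *
└─ r
   ├─ g
   │  ├─ g *
   │  │  └─ h
   │  │     └─ m
   │  │        └─ t *
   │  └─ x
   │     └─ r
   │        ├─ o
   │        │  └─ s *
   │        │     └─ m *
   │        └─ w
   │           └─ z *
   ├─ r
   │  ├─ j
   │  │  ├─ g
   │  │  │  └─ k *
   │  │  └─ o
   │  │     └─ q
   │  │        └─ h
   │  │           └─ y *
   │  ├─ k
   │  │  └─ x *
   │  ├─ m *
   │  └─ t
   │     └─ n *
   └─ v
      └─ u
         └─ i
            └─ v *
Counting every labelled node above: 32.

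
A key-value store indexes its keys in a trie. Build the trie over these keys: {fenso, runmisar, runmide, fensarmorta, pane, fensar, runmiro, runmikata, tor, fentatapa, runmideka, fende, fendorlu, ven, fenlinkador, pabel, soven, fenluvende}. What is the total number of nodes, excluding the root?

For each word, the new-node count is its length minus the longest prefix already in the trie:
  "fenso" → 5 new (f, e, n, s, o)
  "runmisar" → 8 new (r, u, n, m, i, s, a, r)
  "runmide" → prefix "runmi" already present; 2 new (d, e)
  "fensarmorta" → prefix "fens" already present; 7 new (a, r, m, o, r, t, a)
  "pane" → 4 new (p, a, n, e)
  "fensar" → prefix "fensar" already present; 0 new (none)
  "runmiro" → prefix "runmi" already present; 2 new (r, o)
  "runmikata" → prefix "runmi" already present; 4 new (k, a, t, a)
  "tor" → 3 new (t, o, r)
  "fentatapa" → prefix "fen" already present; 6 new (t, a, t, a, p, a)
  "runmideka" → prefix "runmide" already present; 2 new (k, a)
  "fende" → prefix "fen" already present; 2 new (d, e)
  "fendorlu" → prefix "fend" already present; 4 new (o, r, l, u)
  "ven" → 3 new (v, e, n)
  "fenlinkador" → prefix "fen" already present; 8 new (l, i, n, k, a, d, o, r)
  "pabel" → prefix "pa" already present; 3 new (b, e, l)
  "soven" → 5 new (s, o, v, e, n)
  "fenluvende" → prefix "fenl" already present; 6 new (u, v, e, n, d, e)
Total nodes = 5 + 8 + 2 + 7 + 4 + 0 + 2 + 4 + 3 + 6 + 2 + 2 + 4 + 3 + 8 + 3 + 5 + 6 = 74

74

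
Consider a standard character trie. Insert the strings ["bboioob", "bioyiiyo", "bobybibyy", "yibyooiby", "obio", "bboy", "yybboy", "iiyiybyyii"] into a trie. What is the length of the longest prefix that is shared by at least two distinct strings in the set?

Look for the deepest trie node that still has at least two words in its subtree.
e.g. "bboioob" and "bboy" share the prefix "bbo" of length 3; no pair shares a longer one.
Longest shared-prefix length: 3

3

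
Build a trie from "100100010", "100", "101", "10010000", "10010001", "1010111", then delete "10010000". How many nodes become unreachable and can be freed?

A node on "10010000"'s path can go only if nothing else ends at it or branches off below it.
The suffix "0" (1 node) is used only by "10010000"; the node for "1001000" still has the child "1", so pruning stops there.
Nodes removed: 1

1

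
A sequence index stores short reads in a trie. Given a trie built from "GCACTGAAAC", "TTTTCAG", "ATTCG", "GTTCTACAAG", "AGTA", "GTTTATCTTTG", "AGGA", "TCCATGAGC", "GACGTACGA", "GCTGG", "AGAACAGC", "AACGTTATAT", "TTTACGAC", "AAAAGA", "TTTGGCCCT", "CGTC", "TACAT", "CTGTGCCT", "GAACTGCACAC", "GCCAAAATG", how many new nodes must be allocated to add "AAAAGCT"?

The longest prefix of "AAAAGCT" already in the trie is "AAAAG" (length 5).
New nodes needed: |"AAAAGCT"| − 5 = 7 − 5 = 2.

2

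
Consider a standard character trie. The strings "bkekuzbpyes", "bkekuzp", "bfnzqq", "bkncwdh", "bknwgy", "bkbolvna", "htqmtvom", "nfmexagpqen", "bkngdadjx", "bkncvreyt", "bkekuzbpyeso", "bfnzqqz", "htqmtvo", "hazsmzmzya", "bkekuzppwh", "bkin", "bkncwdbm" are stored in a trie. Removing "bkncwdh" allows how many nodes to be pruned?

1

Walk "bkncwdh" from the leaf back toward the root, removing each node that no remaining word uses.
The suffix "h" (1 node) is used only by "bkncwdh"; the node for "bkncwd" still has the child "b", so pruning stops there.
Nodes removed: 1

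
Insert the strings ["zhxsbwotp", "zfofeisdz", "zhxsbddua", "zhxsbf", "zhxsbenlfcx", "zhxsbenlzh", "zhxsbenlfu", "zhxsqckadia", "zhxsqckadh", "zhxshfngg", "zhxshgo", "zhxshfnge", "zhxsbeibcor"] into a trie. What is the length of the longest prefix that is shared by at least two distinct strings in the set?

9

Look for the deepest trie node that still has at least two words in its subtree.
"zhxsbenlfcx" and "zhxsbenlfu" agree on "zhxsbenlf" (9 characters) before diverging; nothing deeper is shared.
Longest shared-prefix length: 9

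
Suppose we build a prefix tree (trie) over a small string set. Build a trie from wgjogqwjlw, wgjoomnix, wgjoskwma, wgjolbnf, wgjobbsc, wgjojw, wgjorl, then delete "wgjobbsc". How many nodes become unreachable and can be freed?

4

Walk "wgjobbsc" from the leaf back toward the root, removing each node that no remaining word uses.
The suffix "bbsc" (4 nodes) is used only by "wgjobbsc"; the node for "wgjo" still has the child "g", so pruning stops there.
Nodes removed: 4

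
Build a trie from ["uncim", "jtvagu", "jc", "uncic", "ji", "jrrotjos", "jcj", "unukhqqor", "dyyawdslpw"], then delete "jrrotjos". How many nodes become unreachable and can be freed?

7

Walk "jrrotjos" from the leaf back toward the root, removing each node that no remaining word uses.
The suffix "rrotjos" (7 nodes) is used only by "jrrotjos"; the node for "j" still has the child "t", so pruning stops there.
Nodes removed: 7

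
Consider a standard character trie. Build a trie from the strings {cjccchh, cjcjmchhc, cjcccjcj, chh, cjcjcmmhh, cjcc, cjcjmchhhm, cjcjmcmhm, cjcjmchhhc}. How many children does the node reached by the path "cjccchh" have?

The children of the "cjccchh" node are the distinct next characters among strings starting with "cjccchh".
No stored string extends past "cjccchh".
That node has 0 child edges.

0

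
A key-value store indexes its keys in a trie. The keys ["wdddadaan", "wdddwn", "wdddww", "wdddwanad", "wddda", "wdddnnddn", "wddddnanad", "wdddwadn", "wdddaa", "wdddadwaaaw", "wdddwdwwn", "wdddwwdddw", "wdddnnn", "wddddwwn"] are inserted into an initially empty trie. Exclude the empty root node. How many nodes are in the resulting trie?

Insert word by word; a character creates a node only if that edge doesn't already exist:
  "wdddadaan" → 9 new (w, d, d, d, a, d, a, a, n)
  "wdddwn" → prefix "wddd" already present; 2 new (w, n)
  "wdddww" → prefix "wdddw" already present; 1 new (w)
  "wdddwanad" → prefix "wdddw" already present; 4 new (a, n, a, d)
  "wddda" → prefix "wddda" already present; 0 new (none)
  "wdddnnddn" → prefix "wddd" already present; 5 new (n, n, d, d, n)
  "wddddnanad" → prefix "wddd" already present; 6 new (d, n, a, n, a, d)
  "wdddwadn" → prefix "wdddwa" already present; 2 new (d, n)
  "wdddaa" → prefix "wddda" already present; 1 new (a)
  "wdddadwaaaw" → prefix "wdddad" already present; 5 new (w, a, a, a, w)
  "wdddwdwwn" → prefix "wdddw" already present; 4 new (d, w, w, n)
  "wdddwwdddw" → prefix "wdddww" already present; 4 new (d, d, d, w)
  "wdddnnn" → prefix "wdddnn" already present; 1 new (n)
  "wddddwwn" → prefix "wdddd" already present; 3 new (w, w, n)
Total nodes = 9 + 2 + 1 + 4 + 0 + 5 + 6 + 2 + 1 + 5 + 4 + 4 + 1 + 3 = 47

47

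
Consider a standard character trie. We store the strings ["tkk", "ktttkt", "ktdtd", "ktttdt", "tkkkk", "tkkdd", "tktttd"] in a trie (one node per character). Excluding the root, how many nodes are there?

Trie structure (* marks end of a word):
(root)
├─ k
│  └─ t
│     ├─ d
│     │  └─ t
│     │     └─ d *
│     └─ t
│        └─ t
│           ├─ d
│           │  └─ t *
│           └─ k
│              └─ t *
└─ t
   └─ k
      ├─ k *
      │  ├─ d
      │  │  └─ d *
      │  └─ k
      │     └─ k *
      └─ t
         └─ t
            └─ t
               └─ d *
Counting every labelled node above: 22.

22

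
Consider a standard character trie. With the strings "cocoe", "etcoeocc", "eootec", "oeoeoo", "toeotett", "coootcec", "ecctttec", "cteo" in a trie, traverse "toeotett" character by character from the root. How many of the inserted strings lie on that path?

Walk "toeotett" from the root; an end-of-word marker is hit whenever a stored word is a prefix of "toeotett".
Prefixes of the query that are stored words: "toeotett"
Count: 1

1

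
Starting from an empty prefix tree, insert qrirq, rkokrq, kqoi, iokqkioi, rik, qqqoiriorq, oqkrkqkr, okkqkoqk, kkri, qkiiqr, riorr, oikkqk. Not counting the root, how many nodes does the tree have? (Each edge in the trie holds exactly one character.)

For each word, the new-node count is its length minus the longest prefix already in the trie:
  "qrirq" → 5 new (q, r, i, r, q)
  "rkokrq" → 6 new (r, k, o, k, r, q)
  "kqoi" → 4 new (k, q, o, i)
  "iokqkioi" → 8 new (i, o, k, q, k, i, o, i)
  "rik" → prefix "r" already present; 2 new (i, k)
  "qqqoiriorq" → prefix "q" already present; 9 new (q, q, o, i, r, i, o, r, q)
  "oqkrkqkr" → 8 new (o, q, k, r, k, q, k, r)
  "okkqkoqk" → prefix "o" already present; 7 new (k, k, q, k, o, q, k)
  "kkri" → prefix "k" already present; 3 new (k, r, i)
  "qkiiqr" → prefix "q" already present; 5 new (k, i, i, q, r)
  "riorr" → prefix "ri" already present; 3 new (o, r, r)
  "oikkqk" → prefix "o" already present; 5 new (i, k, k, q, k)
Total nodes = 5 + 6 + 4 + 8 + 2 + 9 + 8 + 7 + 3 + 5 + 3 + 5 = 65

65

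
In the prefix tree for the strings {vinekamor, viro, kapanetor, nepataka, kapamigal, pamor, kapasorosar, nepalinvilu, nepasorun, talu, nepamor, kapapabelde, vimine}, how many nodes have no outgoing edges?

A leaf is a node with no children — equivalently, the end of a word that is not a proper prefix of any other stored word.
Those words: "kapamigal", "kapanetor", "kapapabelde", "kapasorosar", "nepalinvilu", "nepamor", "nepasorun", "nepataka", "pamor", "talu", "vimine", "vinekamor", "viro"
Leaf count: 13

13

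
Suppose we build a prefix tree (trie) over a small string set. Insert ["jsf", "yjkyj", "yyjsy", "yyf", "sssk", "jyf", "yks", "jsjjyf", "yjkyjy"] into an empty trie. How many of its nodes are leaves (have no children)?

8

Leaves are exactly the stored words that no other stored word extends.
Those words: "jsf", "jsjjyf", "jyf", "sssk", "yjkyjy", "yks", "yyf", "yyjsy"
Leaf count: 8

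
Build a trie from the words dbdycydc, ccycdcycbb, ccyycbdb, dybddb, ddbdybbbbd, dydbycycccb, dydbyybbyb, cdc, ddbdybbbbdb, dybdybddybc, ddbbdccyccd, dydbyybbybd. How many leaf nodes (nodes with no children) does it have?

Leaves are exactly the stored words that no other stored word extends.
Those words: "ccycdcycbb", "ccyycbdb", "cdc", "dbdycydc", "ddbbdccyccd", "ddbdybbbbdb", "dybddb", "dybdybddybc", "dydbycycccb", "dydbyybbybd"
Leaf count: 10

10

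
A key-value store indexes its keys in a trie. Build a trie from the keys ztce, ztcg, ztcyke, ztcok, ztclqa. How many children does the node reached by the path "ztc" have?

5

The children of the "ztc" node are the distinct next characters among strings starting with "ztc".
Characters that immediately follow "ztc" among the stored strings: {e, g, l, o, y}.
That node has 5 child edges.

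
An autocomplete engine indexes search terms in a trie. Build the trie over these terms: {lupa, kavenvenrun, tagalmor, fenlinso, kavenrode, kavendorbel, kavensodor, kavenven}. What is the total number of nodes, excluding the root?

46

Trace insertions, counting only characters that open a new branch:
  "lupa" → 4 new (l, u, p, a)
  "kavenvenrun" → 11 new (k, a, v, e, n, v, e, n, r, u, n)
  "tagalmor" → 8 new (t, a, g, a, l, m, o, r)
  "fenlinso" → 8 new (f, e, n, l, i, n, s, o)
  "kavenrode" → prefix "kaven" already present; 4 new (r, o, d, e)
  "kavendorbel" → prefix "kaven" already present; 6 new (d, o, r, b, e, l)
  "kavensodor" → prefix "kaven" already present; 5 new (s, o, d, o, r)
  "kavenven" → prefix "kavenven" already present; 0 new (none)
Total nodes = 4 + 11 + 8 + 8 + 4 + 6 + 5 + 0 = 46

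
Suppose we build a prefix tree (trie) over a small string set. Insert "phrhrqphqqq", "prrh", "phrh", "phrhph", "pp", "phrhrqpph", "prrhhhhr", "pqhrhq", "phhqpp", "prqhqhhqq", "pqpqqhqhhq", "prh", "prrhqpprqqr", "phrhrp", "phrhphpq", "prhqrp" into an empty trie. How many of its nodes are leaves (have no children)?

Leaves are exactly the stored words that no other stored word extends.
Those words: "phhqpp", "phrhphpq", "phrhrp", "phrhrqphqqq", "phrhrqpph", "pp", "pqhrhq", "pqpqqhqhhq", "prhqrp", "prqhqhhqq", "prrhhhhr", "prrhqpprqqr"
Leaf count: 12

12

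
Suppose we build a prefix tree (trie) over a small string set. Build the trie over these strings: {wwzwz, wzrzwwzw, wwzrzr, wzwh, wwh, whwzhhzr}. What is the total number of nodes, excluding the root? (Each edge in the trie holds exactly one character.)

25

Count nodes per top-level branch (shared prefixes stored once):
  'w'-branch (whwzhhzr, wwh, wwzrzr, wwzwz, wzrzwwzw, wzwh): 25 nodes
Sum: 25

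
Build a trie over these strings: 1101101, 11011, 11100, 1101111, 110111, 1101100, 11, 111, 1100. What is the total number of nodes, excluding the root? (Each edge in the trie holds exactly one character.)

14

Count nodes per top-level branch (shared prefixes stored once):
  '1'-branch (11, 1100, 11011, 1101100, 1101101, 110111, 1101111, 111, 11100): 14 nodes
Sum: 14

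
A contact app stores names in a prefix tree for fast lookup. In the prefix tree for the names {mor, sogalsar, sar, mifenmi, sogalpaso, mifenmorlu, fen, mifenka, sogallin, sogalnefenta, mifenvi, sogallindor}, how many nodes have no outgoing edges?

Leaves are exactly the stored words that no other stored word extends.
Those words: "fen", "mifenka", "mifenmi", "mifenmorlu", "mifenvi", "mor", "sar", "sogallindor", "sogalnefenta", "sogalpaso", "sogalsar"
Leaf count: 11

11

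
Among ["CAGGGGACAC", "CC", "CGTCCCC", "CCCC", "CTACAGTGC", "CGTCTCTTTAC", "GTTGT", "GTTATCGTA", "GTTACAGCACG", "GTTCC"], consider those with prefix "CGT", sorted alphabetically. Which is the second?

CGTCTCTTTAC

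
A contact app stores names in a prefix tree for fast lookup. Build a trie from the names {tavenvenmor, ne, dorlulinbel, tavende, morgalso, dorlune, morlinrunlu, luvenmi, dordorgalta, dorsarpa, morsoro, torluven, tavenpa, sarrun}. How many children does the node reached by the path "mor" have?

3

Follow the path "mor" to its node, then look at its outgoing edges.
Distinct next characters after "mor": g, l, s.
That node has 3 child edges.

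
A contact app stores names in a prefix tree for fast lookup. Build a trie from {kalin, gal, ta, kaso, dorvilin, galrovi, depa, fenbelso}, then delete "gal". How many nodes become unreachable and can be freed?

A node on "gal"'s path can go only if nothing else ends at it or branches off below it.
Every node on "gal" is still needed (e.g. by "galrovi"), so nothing is freed.
Nodes removed: 0

0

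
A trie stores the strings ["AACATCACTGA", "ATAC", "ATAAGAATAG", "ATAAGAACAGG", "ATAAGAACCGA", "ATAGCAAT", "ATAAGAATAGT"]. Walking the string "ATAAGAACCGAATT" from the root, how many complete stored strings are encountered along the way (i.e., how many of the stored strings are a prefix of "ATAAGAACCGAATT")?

Walk "ATAAGAACCGAATT" from the root; an end-of-word marker is hit whenever a stored word is a prefix of "ATAAGAACCGAATT".
Prefixes of the query that are stored words: "ATAAGAACCGA"
Count: 1

1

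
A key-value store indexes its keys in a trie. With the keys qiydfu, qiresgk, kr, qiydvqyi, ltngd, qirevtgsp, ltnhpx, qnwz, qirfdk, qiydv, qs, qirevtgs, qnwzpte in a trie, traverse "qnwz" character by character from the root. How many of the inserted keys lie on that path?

Check each prefix of "qnwz" against the stored set — each match is an end-marker on the path.
Prefixes of the query that are stored words: "qnwz"
Count: 1

1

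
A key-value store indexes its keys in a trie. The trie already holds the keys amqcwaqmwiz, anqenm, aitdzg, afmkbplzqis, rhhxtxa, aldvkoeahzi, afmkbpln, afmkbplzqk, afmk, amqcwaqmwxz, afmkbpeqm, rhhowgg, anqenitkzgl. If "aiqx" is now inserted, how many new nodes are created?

2

The longest prefix of "aiqx" already in the trie is "ai" (length 2).
New nodes needed: |"aiqx"| − 2 = 4 − 2 = 2.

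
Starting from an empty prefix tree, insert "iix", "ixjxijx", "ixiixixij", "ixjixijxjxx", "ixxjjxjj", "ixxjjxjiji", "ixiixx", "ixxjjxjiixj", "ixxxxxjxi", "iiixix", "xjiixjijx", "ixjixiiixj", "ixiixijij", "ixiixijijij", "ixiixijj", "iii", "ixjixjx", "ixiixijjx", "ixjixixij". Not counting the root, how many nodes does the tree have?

Count nodes per top-level branch (shared prefixes stored once):
  'i'-branch (iii, iiixix, iix, ixiixijij, ixiixijijij, ixiixijj, ixiixijjx, ixiixixij, ixiixx, ixjixiiixj, ixjixijxjxx, ixjixixij, ixjixjx, ixjxijx, ixxjjxjiixj, ixxjjxjiji, ixxjjxjj, ixxxxxjxi): 63 nodes
  'x'-branch (xjiixjijx): 9 nodes
Sum: 72

72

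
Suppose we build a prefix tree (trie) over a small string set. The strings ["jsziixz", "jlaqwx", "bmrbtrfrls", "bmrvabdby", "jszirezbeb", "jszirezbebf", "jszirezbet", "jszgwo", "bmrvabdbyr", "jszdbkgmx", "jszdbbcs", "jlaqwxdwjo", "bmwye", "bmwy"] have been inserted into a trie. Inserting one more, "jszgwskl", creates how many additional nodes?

"jszgw" is already a path in the trie; the remaining "skl" must be added.
So 8 − 5 = 3 new nodes.

3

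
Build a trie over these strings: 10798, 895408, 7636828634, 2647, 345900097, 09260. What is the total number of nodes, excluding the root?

39

For each word, the new-node count is its length minus the longest prefix already in the trie:
  "10798" → 5 new (1, 0, 7, 9, 8)
  "895408" → 6 new (8, 9, 5, 4, 0, 8)
  "7636828634" → 10 new (7, 6, 3, 6, 8, 2, 8, 6, 3, 4)
  "2647" → 4 new (2, 6, 4, 7)
  "345900097" → 9 new (3, 4, 5, 9, 0, 0, 0, 9, 7)
  "09260" → 5 new (0, 9, 2, 6, 0)
Total nodes = 5 + 6 + 10 + 4 + 9 + 5 = 39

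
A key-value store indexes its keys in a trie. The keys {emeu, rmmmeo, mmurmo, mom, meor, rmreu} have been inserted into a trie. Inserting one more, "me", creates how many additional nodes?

0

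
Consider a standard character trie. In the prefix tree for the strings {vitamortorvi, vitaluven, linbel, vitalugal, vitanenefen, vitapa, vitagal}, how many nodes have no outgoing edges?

7

Leaves are exactly the stored words that no other stored word extends.
Those words: "linbel", "vitagal", "vitalugal", "vitaluven", "vitamortorvi", "vitanenefen", "vitapa"
Leaf count: 7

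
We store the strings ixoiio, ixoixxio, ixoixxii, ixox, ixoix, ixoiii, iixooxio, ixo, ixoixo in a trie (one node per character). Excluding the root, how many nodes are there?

Count nodes per top-level branch (shared prefixes stored once):
  'i'-branch (iixooxio, ixo, ixoiii, ixoiio, ixoix, ixoixo, ixoixxii, ixoixxio, ixox): 21 nodes
Sum: 21

21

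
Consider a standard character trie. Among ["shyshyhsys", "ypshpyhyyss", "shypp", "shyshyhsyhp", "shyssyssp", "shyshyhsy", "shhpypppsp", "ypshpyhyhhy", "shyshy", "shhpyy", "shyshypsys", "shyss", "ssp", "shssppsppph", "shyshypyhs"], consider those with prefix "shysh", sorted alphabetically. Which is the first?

DFS of the "shysh" subtree visits, in order: "shyshy", "shyshyhsy", "shyshyhsyhp", "shyshyhsys", "shyshypsys", "shyshypyhs"
Position 1: shyshy

shyshy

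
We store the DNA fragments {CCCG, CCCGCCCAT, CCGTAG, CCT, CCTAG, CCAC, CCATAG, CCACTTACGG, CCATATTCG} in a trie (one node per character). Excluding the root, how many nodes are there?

Trie structure (* marks end of a word):
(root)
└─ C
   └─ C
      ├─ A
      │  ├─ C *
      │  │  └─ T
      │  │     └─ T
      │  │        └─ A
      │  │           └─ C
      │  │              └─ G
      │  │                 └─ G *
      │  └─ T
      │     └─ A
      │        ├─ G *
      │        └─ T
      │           └─ T
      │              └─ C
      │                 └─ G *
      ├─ C
      │  └─ G *
      │     └─ C
      │        └─ C
      │           └─ C
      │              └─ A
      │                 └─ T *
      ├─ G
      │  └─ T
      │     └─ A
      │        └─ G *
      └─ T *
         └─ A
            └─ G *
Counting every labelled node above: 31.

31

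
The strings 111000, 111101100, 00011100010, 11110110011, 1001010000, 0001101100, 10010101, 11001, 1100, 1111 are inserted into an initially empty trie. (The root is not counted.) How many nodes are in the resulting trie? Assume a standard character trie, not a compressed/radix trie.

Insert word by word; a character creates a node only if that edge doesn't already exist:
  "111000" → 6 new (1, 1, 1, 0, 0, 0)
  "111101100" → prefix "111" already present; 6 new (1, 0, 1, 1, 0, 0)
  "00011100010" → 11 new (0, 0, 0, 1, 1, 1, 0, 0, 0, 1, 0)
  "11110110011" → prefix "111101100" already present; 2 new (1, 1)
  "1001010000" → prefix "1" already present; 9 new (0, 0, 1, 0, 1, 0, 0, 0, 0)
  "0001101100" → prefix "00011" already present; 5 new (0, 1, 1, 0, 0)
  "10010101" → prefix "1001010" already present; 1 new (1)
  "11001" → prefix "11" already present; 3 new (0, 0, 1)
  "1100" → prefix "1100" already present; 0 new (none)
  "1111" → prefix "1111" already present; 0 new (none)
Total nodes = 6 + 6 + 11 + 2 + 9 + 5 + 1 + 3 + 0 + 0 = 43

43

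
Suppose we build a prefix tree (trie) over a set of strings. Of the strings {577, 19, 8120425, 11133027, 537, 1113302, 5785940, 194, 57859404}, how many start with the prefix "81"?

1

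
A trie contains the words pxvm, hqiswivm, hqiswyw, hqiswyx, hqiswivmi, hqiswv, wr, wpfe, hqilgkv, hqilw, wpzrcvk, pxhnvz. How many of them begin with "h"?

Filter for entries beginning with "h":
Words under "h": hqilgkv, hqilw, hqiswivm, hqiswivmi, hqiswv, hqiswyw, hqiswyx
Count: 7

7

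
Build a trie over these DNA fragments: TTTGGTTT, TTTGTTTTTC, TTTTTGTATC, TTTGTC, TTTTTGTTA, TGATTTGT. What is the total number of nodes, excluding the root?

31

Count nodes per top-level branch (shared prefixes stored once):
  'T'-branch (TGATTTGT, TTTGGTTT, TTTGTC, TTTGTTTTTC, TTTTTGTATC, TTTTTGTTA): 31 nodes
Sum: 31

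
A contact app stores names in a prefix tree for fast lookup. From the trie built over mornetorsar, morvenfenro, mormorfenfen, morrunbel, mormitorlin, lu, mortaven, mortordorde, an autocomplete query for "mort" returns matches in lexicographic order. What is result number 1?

DFS of the "mort" subtree visits, in order: "mortaven", "mortordorde"
The 1st is mortaven.

mortaven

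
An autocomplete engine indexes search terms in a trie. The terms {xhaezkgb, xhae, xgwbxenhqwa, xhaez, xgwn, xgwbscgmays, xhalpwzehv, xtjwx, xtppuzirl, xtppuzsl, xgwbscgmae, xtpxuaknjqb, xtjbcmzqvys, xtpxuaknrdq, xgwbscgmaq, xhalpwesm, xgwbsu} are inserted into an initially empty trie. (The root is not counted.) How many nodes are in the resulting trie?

Insert word by word; a character creates a node only if that edge doesn't already exist:
  "xhaezkgb" → 8 new (x, h, a, e, z, k, g, b)
  "xhae" → prefix "xhae" already present; 0 new (none)
  "xgwbxenhqwa" → prefix "x" already present; 10 new (g, w, b, x, e, n, h, q, w, a)
  "xhaez" → prefix "xhaez" already present; 0 new (none)
  "xgwn" → prefix "xgw" already present; 1 new (n)
  "xgwbscgmays" → prefix "xgwb" already present; 7 new (s, c, g, m, a, y, s)
  "xhalpwzehv" → prefix "xha" already present; 7 new (l, p, w, z, e, h, v)
  "xtjwx" → prefix "x" already present; 4 new (t, j, w, x)
  "xtppuzirl" → prefix "xt" already present; 7 new (p, p, u, z, i, r, l)
  "xtppuzsl" → prefix "xtppuz" already present; 2 new (s, l)
  "xgwbscgmae" → prefix "xgwbscgma" already present; 1 new (e)
  "xtpxuaknjqb" → prefix "xtp" already present; 8 new (x, u, a, k, n, j, q, b)
  "xtjbcmzqvys" → prefix "xtj" already present; 8 new (b, c, m, z, q, v, y, s)
  "xtpxuaknrdq" → prefix "xtpxuakn" already present; 3 new (r, d, q)
  "xgwbscgmaq" → prefix "xgwbscgma" already present; 1 new (q)
  "xhalpwesm" → prefix "xhalpw" already present; 3 new (e, s, m)
  "xgwbsu" → prefix "xgwbs" already present; 1 new (u)
Total nodes = 8 + 0 + 10 + 0 + 1 + 7 + 7 + 4 + 7 + 2 + 1 + 8 + 8 + 3 + 1 + 3 + 1 = 71

71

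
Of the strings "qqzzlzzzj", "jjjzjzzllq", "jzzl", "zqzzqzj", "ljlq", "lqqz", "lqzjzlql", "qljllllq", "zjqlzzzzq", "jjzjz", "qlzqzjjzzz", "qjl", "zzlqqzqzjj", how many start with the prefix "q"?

4

Traverse to the node for "q", then collect every word in that subtree.
Words under "q": qjl, qljllllq, qlzqzjjzzz, qqzzlzzzj
Count: 4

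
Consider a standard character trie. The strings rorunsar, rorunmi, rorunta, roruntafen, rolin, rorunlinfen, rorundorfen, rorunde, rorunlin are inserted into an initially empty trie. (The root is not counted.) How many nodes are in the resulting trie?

31

Trie structure (* marks end of a word):
(root)
└─ r
   └─ o
      ├─ l
      │  └─ i
      │     └─ n *
      └─ r
         └─ u
            └─ n
               ├─ d
               │  ├─ e *
               │  └─ o
               │     └─ r
               │        └─ f
               │           └─ e
               │              └─ n *
               ├─ l
               │  └─ i
               │     └─ n *
               │        └─ f
               │           └─ e
               │              └─ n *
               ├─ m
               │  └─ i *
               ├─ s
               │  └─ a
               │     └─ r *
               └─ t
                  └─ a *
                     └─ f
                        └─ e
                           └─ n *
Counting every labelled node above: 31.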